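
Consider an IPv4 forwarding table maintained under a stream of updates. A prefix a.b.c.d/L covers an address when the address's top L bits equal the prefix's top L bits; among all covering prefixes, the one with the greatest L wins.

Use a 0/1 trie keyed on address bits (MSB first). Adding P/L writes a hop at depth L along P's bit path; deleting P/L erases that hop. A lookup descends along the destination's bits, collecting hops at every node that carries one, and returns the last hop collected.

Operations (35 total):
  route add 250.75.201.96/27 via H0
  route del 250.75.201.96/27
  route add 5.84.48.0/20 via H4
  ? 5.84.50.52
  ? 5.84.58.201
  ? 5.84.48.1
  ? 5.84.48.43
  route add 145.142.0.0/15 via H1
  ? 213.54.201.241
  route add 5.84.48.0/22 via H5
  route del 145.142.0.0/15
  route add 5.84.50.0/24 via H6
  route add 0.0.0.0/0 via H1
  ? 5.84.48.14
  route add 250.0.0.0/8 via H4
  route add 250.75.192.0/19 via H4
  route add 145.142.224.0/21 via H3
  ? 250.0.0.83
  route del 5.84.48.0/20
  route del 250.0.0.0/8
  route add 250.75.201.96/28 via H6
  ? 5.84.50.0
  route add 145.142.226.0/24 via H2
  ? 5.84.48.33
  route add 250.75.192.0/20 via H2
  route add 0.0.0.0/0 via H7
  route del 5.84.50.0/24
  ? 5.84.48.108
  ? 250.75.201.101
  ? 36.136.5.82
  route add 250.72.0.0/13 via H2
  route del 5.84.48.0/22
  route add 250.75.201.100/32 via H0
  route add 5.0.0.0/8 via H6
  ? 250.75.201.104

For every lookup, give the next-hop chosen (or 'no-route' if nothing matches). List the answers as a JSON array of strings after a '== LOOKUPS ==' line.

Apply in order:
  + 250.75.201.96/27 (H0) depth=27
  - 250.75.201.96/27 clear@27
  + 5.84.48.0/20 (H4) depth=20
  lookup 5.84.50.52: bits 00000101010101000011 walk d0:-→d1:-→d2:-→d3:-→d4:-→d5:-→d6:-→d7:-→d8:-→d9:-→d10:-→d11:-→d12:-→d13:-→d14:-→d15:-→d16:-→d17:-→d18:-→d19:-→d20:H4 -> H4
  lookup 5.84.58.201: bits 00000101010101000011 walk d0:-→d1:-→d2:-→d3:-→d4:-→d5:-→d6:-→d7:-→d8:-→d9:-→d10:-→d11:-→d12:-→d13:-→d14:-→d15:-→d16:-→d17:-→d18:-→d19:-→d20:H4 -> H4
  lookup 5.84.48.1: bits 00000101010101000011 walk d0:-→d1:-→d2:-→d3:-→d4:-→d5:-→d6:-→d7:-→d8:-→d9:-→d10:-→d11:-→d12:-→d13:-→d14:-→d15:-→d16:-→d17:-→d18:-→d19:-→d20:H4 -> H4
  lookup 5.84.48.43: bits 00000101010101000011 walk d0:-→d1:-→d2:-→d3:-→d4:-→d5:-→d6:-→d7:-→d8:-→d9:-→d10:-→d11:-→d12:-→d13:-→d14:-→d15:-→d16:-→d17:-→d18:-→d19:-→d20:H4 -> H4
  + 145.142.0.0/15 (H1) depth=15
  lookup 213.54.201.241: bits 11 walk d0:-→d1:-→d2:- -> no-route
  + 5.84.48.0/22 (H5) depth=22
  - 145.142.0.0/15 clear@15
  + 5.84.50.0/24 (H6) depth=24
  + 0.0.0.0/0 (H1) depth=0
  lookup 5.84.48.14: bits 0000010101010100001100 walk d0:H1→d1:-→d2:-→d3:-→d4:-→d5:-→d6:-→d7:-→d8:-→d9:-→d10:-→d11:-→d12:-→d13:-→d14:-→d15:-→d16:-→d17:-→d18:-→d19:-→d20:H4→d21:-→d22:H5 -> H5
  + 250.0.0.0/8 (H4) depth=8
  + 250.75.192.0/19 (H4) depth=19
  + 145.142.224.0/21 (H3) depth=21
  lookup 250.0.0.83: bits 111110100 walk d0:H1→d1:-→d2:-→d3:-→d4:-→d5:-→d6:-→d7:-→d8:H4→d9:- -> H4
  - 5.84.48.0/20 clear@20
  - 250.0.0.0/8 clear@8
  + 250.75.201.96/28 (H6) depth=28
  lookup 5.84.50.0: bits 000001010101010000110010 walk d0:H1→d1:-→d2:-→d3:-→d4:-→d5:-→d6:-→d7:-→d8:-→d9:-→d10:-→d11:-→d12:-→d13:-→d14:-→d15:-→d16:-→d17:-→d18:-→d19:-→d20:-→d21:-→d22:H5→d23:-→d24:H6 -> H6
  + 145.142.226.0/24 (H2) depth=24
  lookup 5.84.48.33: bits 0000010101010100001100 walk d0:H1→d1:-→d2:-→d3:-→d4:-→d5:-→d6:-→d7:-→d8:-→d9:-→d10:-→d11:-→d12:-→d13:-→d14:-→d15:-→d16:-→d17:-→d18:-→d19:-→d20:-→d21:-→d22:H5 -> H5
  + 250.75.192.0/20 (H2) depth=20
  + 0.0.0.0/0 (H7) depth=0
  - 5.84.50.0/24 clear@24
  lookup 5.84.48.108: bits 0000010101010100001100 walk d0:H7→d1:-→d2:-→d3:-→d4:-→d5:-→d6:-→d7:-→d8:-→d9:-→d10:-→d11:-→d12:-→d13:-→d14:-→d15:-→d16:-→d17:-→d18:-→d19:-→d20:-→d21:-→d22:H5 -> H5
  lookup 250.75.201.101: bits 1111101001001011110010010110 walk d0:H7→d1:-→d2:-→d3:-→d4:-→d5:-→d6:-→d7:-→d8:-→d9:-→d10:-→d11:-→d12:-→d13:-→d14:-→d15:-→d16:-→d17:-→d18:-→d19:H4→d20:H2→d21:-→d22:-→d23:-→d24:-→d25:-→d26:-→d27:-→d28:H6 -> H6
  lookup 36.136.5.82: bits 00 walk d0:H7→d1:-→d2:- -> H7
  + 250.72.0.0/13 (H2) depth=13
  - 5.84.48.0/22 clear@22
  + 250.75.201.100/32 (H0) depth=32
  + 5.0.0.0/8 (H6) depth=8
  lookup 250.75.201.104: bits 1111101001001011110010010110 walk d0:H7→d1:-→d2:-→d3:-→d4:-→d5:-→d6:-→d7:-→d8:-→d9:-→d10:-→d11:-→d12:-→d13:H2→d14:-→d15:-→d16:-→d17:-→d18:-→d19:H4→d20:H2→d21:-→d22:-→d23:-→d24:-→d25:-→d26:-→d27:-→d28:H6 -> H6

== LOOKUPS ==
["H4","H4","H4","H4","no-route","H5","H4","H6","H5","H5","H6","H7","H6"]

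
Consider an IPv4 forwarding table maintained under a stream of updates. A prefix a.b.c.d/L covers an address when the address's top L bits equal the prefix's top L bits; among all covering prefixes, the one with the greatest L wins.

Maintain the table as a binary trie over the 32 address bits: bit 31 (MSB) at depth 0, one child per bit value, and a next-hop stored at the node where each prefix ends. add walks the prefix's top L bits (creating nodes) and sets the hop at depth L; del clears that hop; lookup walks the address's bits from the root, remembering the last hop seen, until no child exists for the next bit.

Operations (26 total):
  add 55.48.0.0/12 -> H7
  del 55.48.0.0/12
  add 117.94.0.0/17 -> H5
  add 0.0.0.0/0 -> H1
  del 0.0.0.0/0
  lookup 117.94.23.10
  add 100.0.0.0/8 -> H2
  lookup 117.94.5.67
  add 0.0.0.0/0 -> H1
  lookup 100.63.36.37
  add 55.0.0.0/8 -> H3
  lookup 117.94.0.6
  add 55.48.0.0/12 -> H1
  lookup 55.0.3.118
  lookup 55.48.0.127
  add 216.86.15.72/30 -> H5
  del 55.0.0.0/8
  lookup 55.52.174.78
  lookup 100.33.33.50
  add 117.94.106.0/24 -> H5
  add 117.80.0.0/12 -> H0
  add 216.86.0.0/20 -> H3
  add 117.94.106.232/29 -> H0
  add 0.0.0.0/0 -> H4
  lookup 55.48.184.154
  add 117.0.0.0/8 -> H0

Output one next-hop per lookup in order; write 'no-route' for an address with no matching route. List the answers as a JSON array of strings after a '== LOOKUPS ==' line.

Process each operation:
  + 55.48.0.0/12 (H7) depth=12
  del 55.48.0.0/12 (clear depth 12)
  + 117.94.0.0/17 (H5) depth=17
  + 0.0.0.0/0 (H1) depth=0
  del 0.0.0.0/0 (clear depth 0)
  ? 117.94.23.10  path d0:-→d1:-→d2:-→d3:-→d4:-→d5:-→d6:-→d7:-→d8:-→d9:-→d10:-→d11:-→d12:-→d13:-→d14:-→d15:-→d16:-→d17:H5  best=H5
  + 100.0.0.0/8 (H2) depth=8
  ? 117.94.5.67  path d0:-→d1:-→d2:-→d3:-→d4:-→d5:-→d6:-→d7:-→d8:-→d9:-→d10:-→d11:-→d12:-→d13:-→d14:-→d15:-→d16:-→d17:H5  best=H5
  + 0.0.0.0/0 (H1) depth=0
  ? 100.63.36.37  path d0:H1→d1:-→d2:-→d3:-→d4:-→d5:-→d6:-→d7:-→d8:H2  best=H2
  + 55.0.0.0/8 (H3) depth=8
  ? 117.94.0.6  path d0:H1→d1:-→d2:-→d3:-→d4:-→d5:-→d6:-→d7:-→d8:-→d9:-→d10:-→d11:-→d12:-→d13:-→d14:-→d15:-→d16:-→d17:H5  best=H5
  + 55.48.0.0/12 (H1) depth=12
  ? 55.0.3.118  path d0:H1→d1:-→d2:-→d3:-→d4:-→d5:-→d6:-→d7:-→d8:H3→d9:-→d10:-  best=H3
  ? 55.48.0.127  path d0:H1→d1:-→d2:-→d3:-→d4:-→d5:-→d6:-→d7:-→d8:H3→d9:-→d10:-→d11:-→d12:H1  best=H1
  + 216.86.15.72/30 (H5) depth=30
  del 55.0.0.0/8 (clear depth 8)
  ? 55.52.174.78  path d0:H1→d1:-→d2:-→d3:-→d4:-→d5:-→d6:-→d7:-→d8:-→d9:-→d10:-→d11:-→d12:H1  best=H1
  ? 100.33.33.50  path d0:H1→d1:-→d2:-→d3:-→d4:-→d5:-→d6:-→d7:-→d8:H2  best=H2
  + 117.94.106.0/24 (H5) depth=24
  + 117.80.0.0/12 (H0) depth=12
  + 216.86.0.0/20 (H3) depth=20
  + 117.94.106.232/29 (H0) depth=29
  + 0.0.0.0/0 (H4) depth=0
  ? 55.48.184.154  path d0:H4→d1:-→d2:-→d3:-→d4:-→d5:-→d6:-→d7:-→d8:-→d9:-→d10:-→d11:-→d12:H1  best=H1
  + 117.0.0.0/8 (H0) depth=8

== LOOKUPS ==
["H5","H5","H2","H5","H3","H1","H1","H2","H1"]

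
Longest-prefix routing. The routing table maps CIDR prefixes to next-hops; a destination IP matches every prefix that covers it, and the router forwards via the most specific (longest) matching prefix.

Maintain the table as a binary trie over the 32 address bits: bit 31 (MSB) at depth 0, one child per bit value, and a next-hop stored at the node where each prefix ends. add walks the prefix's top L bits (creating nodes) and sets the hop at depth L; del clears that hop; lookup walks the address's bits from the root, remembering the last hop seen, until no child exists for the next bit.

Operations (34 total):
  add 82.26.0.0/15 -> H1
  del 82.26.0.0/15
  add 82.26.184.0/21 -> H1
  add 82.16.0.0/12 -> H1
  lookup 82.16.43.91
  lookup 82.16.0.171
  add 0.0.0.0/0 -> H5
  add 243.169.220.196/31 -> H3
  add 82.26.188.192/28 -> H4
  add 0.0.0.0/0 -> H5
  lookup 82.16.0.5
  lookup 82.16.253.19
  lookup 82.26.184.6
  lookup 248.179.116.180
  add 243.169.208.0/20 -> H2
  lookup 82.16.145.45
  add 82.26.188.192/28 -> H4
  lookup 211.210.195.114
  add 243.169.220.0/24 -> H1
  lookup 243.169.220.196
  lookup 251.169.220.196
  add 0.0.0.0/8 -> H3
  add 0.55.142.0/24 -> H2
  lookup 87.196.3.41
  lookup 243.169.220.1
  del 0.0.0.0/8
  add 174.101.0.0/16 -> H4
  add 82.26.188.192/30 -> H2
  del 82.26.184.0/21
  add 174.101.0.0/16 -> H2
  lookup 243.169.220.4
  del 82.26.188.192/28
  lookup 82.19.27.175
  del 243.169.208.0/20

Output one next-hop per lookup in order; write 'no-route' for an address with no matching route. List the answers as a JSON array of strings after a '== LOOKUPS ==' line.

Apply in order:
  add 82.26.0.0/15 -> H1 at depth 15
  - 82.26.0.0/15 clear@15
  add 82.26.184.0/21 -> H1 at depth 21
  add 82.16.0.0/12 -> H1 at depth 12
  lookup 82.16.43.91: bits 010100100001 walk d0:-→d1:-→d2:-→d3:-→d4:-→d5:-→d6:-→d7:-→d8:-→d9:-→d10:-→d11:-→d12:H1 -> H1
  lookup 82.16.0.171: bits 010100100001 walk d0:-→d1:-→d2:-→d3:-→d4:-→d5:-→d6:-→d7:-→d8:-→d9:-→d10:-→d11:-→d12:H1 -> H1
  add 0.0.0.0/0 -> H5 at depth 0
  add 243.169.220.196/31 -> H3 at depth 31
  add 82.26.188.192/28 -> H4 at depth 28
  add 0.0.0.0/0 -> H5 at depth 0
  lookup 82.16.0.5: bits 010100100001 walk d0:H5→d1:-→d2:-→d3:-→d4:-→d5:-→d6:-→d7:-→d8:-→d9:-→d10:-→d11:-→d12:H1 -> H1
  lookup 82.16.253.19: bits 010100100001 walk d0:H5→d1:-→d2:-→d3:-→d4:-→d5:-→d6:-→d7:-→d8:-→d9:-→d10:-→d11:-→d12:H1 -> H1
  lookup 82.26.184.6: bits 010100100001101010111 walk d0:H5→d1:-→d2:-→d3:-→d4:-→d5:-→d6:-→d7:-→d8:-→d9:-→d10:-→d11:-→d12:H1→d13:-→d14:-→d15:-→d16:-→d17:-→d18:-→d19:-→d20:-→d21:H1 -> H1
  lookup 248.179.116.180: bits 1111 walk d0:H5→d1:-→d2:-→d3:-→d4:- -> H5
  add 243.169.208.0/20 -> H2 at depth 20
  lookup 82.16.145.45: bits 010100100001 walk d0:H5→d1:-→d2:-→d3:-→d4:-→d5:-→d6:-→d7:-→d8:-→d9:-→d10:-→d11:-→d12:H1 -> H1
  add 82.26.188.192/28 -> H4 at depth 28
  lookup 211.210.195.114: bits 11 walk d0:H5→d1:-→d2:- -> H5
  add 243.169.220.0/24 -> H1 at depth 24
  lookup 243.169.220.196: bits 1111001110101001110111001100010 walk d0:H5→d1:-→d2:-→d3:-→d4:-→d5:-→d6:-→d7:-→d8:-→d9:-→d10:-→d11:-→d12:-→d13:-→d14:-→d15:-→d16:-→d17:-→d18:-→d19:-→d20:H2→d21:-→d22:-→d23:-→d24:H1→d25:-→d26:-→d27:-→d28:-→d29:-→d30:-→d31:H3 -> H3
  lookup 251.169.220.196: bits 1111 walk d0:H5→d1:-→d2:-→d3:-→d4:- -> H5
  add 0.0.0.0/8 -> H3 at depth 8
  add 0.55.142.0/24 -> H2 at depth 24
  lookup 87.196.3.41: bits 01010 walk d0:H5→d1:-→d2:-→d3:-→d4:-→d5:- -> H5
  lookup 243.169.220.1: bits 111100111010100111011100 walk d0:H5→d1:-→d2:-→d3:-→d4:-→d5:-→d6:-→d7:-→d8:-→d9:-→d10:-→d11:-→d12:-→d13:-→d14:-→d15:-→d16:-→d17:-→d18:-→d19:-→d20:H2→d21:-→d22:-→d23:-→d24:H1 -> H1
  - 0.0.0.0/8 clear@8
  add 174.101.0.0/16 -> H4 at depth 16
  add 82.26.188.192/30 -> H2 at depth 30
  - 82.26.184.0/21 clear@21
  add 174.101.0.0/16 -> H2 at depth 16
  lookup 243.169.220.4: bits 111100111010100111011100 walk d0:H5→d1:-→d2:-→d3:-→d4:-→d5:-→d6:-→d7:-→d8:-→d9:-→d10:-→d11:-→d12:-→d13:-→d14:-→d15:-→d16:-→d17:-→d18:-→d19:-→d20:H2→d21:-→d22:-→d23:-→d24:H1 -> H1
  - 82.26.188.192/28 clear@28
  lookup 82.19.27.175: bits 010100100001 walk d0:H5→d1:-→d2:-→d3:-→d4:-→d5:-→d6:-→d7:-→d8:-→d9:-→d10:-→d11:-→d12:H1 -> H1
  - 243.169.208.0/20 clear@20

== LOOKUPS ==
["H1","H1","H1","H1","H1","H5","H1","H5","H3","H5","H5","H1","H1","H1"]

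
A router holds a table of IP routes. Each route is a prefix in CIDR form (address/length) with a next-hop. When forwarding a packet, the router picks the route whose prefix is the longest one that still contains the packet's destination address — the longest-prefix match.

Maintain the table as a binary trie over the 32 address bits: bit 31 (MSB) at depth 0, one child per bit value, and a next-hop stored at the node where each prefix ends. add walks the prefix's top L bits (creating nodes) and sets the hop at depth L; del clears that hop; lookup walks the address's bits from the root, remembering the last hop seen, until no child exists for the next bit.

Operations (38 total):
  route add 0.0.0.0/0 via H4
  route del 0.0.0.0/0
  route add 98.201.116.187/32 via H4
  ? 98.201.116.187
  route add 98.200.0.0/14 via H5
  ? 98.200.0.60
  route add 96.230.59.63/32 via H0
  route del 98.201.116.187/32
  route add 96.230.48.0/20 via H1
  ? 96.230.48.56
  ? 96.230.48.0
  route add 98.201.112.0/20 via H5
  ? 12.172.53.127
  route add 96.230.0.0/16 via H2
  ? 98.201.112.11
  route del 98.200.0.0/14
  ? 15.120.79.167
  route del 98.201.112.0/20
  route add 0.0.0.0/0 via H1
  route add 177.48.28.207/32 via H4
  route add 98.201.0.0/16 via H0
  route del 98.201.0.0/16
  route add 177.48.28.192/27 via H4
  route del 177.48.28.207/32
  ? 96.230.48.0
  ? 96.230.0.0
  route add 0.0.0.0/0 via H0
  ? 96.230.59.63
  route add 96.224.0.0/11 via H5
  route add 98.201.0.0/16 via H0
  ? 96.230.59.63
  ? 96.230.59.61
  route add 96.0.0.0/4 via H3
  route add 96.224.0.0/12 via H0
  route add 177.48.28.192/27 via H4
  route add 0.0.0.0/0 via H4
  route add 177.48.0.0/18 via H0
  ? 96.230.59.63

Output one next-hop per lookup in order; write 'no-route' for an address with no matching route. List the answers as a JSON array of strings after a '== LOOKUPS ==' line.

Apply in order:
  add 0.0.0.0/0 -> H4 at depth 0
  - 0.0.0.0/0 clear@0
  add 98.201.116.187/32 -> H4 at depth 32
  lookup 98.201.116.187: bits 01100010110010010111010010111011 walk d0:-→d1:-→d2:-→d3:-→d4:-→d5:-→d6:-→d7:-→d8:-→d9:-→d10:-→d11:-→d12:-→d13:-→d14:-→d15:-→d16:-→d17:-→d18:-→d19:-→d20:-→d21:-→d22:-→d23:-→d24:-→d25:-→d26:-→d27:-→d28:-→d29:-→d30:-→d31:-→d32:H4 -> H4
  add 98.200.0.0/14 -> H5 at depth 14
  lookup 98.200.0.60: bits 011000101100100 walk d0:-→d1:-→d2:-→d3:-→d4:-→d5:-→d6:-→d7:-→d8:-→d9:-→d10:-→d11:-→d12:-→d13:-→d14:H5→d15:- -> H5
  add 96.230.59.63/32 -> H0 at depth 32
  - 98.201.116.187/32 clear@32
  add 96.230.48.0/20 -> H1 at depth 20
  lookup 96.230.48.56: bits 01100000111001100011 walk d0:-→d1:-→d2:-→d3:-→d4:-→d5:-→d6:-→d7:-→d8:-→d9:-→d10:-→d11:-→d12:-→d13:-→d14:-→d15:-→d16:-→d17:-→d18:-→d19:-→d20:H1 -> H1
  lookup 96.230.48.0: bits 01100000111001100011 walk d0:-→d1:-→d2:-→d3:-→d4:-→d5:-→d6:-→d7:-→d8:-→d9:-→d10:-→d11:-→d12:-→d13:-→d14:-→d15:-→d16:-→d17:-→d18:-→d19:-→d20:H1 -> H1
  add 98.201.112.0/20 -> H5 at depth 20
  lookup 12.172.53.127: bits 0 walk d0:-→d1:- -> no-route
  add 96.230.0.0/16 -> H2 at depth 16
  lookup 98.201.112.11: bits 011000101100100101110 walk d0:-→d1:-→d2:-→d3:-→d4:-→d5:-→d6:-→d7:-→d8:-→d9:-→d10:-→d11:-→d12:-→d13:-→d14:H5→d15:-→d16:-→d17:-→d18:-→d19:-→d20:H5→d21:- -> H5
  - 98.200.0.0/14 clear@14
  lookup 15.120.79.167: bits 0 walk d0:-→d1:- -> no-route
  - 98.201.112.0/20 clear@20
  add 0.0.0.0/0 -> H1 at depth 0
  add 177.48.28.207/32 -> H4 at depth 32
  add 98.201.0.0/16 -> H0 at depth 16
  - 98.201.0.0/16 clear@16
  add 177.48.28.192/27 -> H4 at depth 27
  - 177.48.28.207/32 clear@32
  lookup 96.230.48.0: bits 01100000111001100011 walk d0:H1→d1:-→d2:-→d3:-→d4:-→d5:-→d6:-→d7:-→d8:-→d9:-→d10:-→d11:-→d12:-→d13:-→d14:-→d15:-→d16:H2→d17:-→d18:-→d19:-→d20:H1 -> H1
  lookup 96.230.0.0: bits 011000001110011000 walk d0:H1→d1:-→d2:-→d3:-→d4:-→d5:-→d6:-→d7:-→d8:-→d9:-→d10:-→d11:-→d12:-→d13:-→d14:-→d15:-→d16:H2→d17:-→d18:- -> H2
  add 0.0.0.0/0 -> H0 at depth 0
  lookup 96.230.59.63: bits 01100000111001100011101100111111 walk d0:H0→d1:-→d2:-→d3:-→d4:-→d5:-→d6:-→d7:-→d8:-→d9:-→d10:-→d11:-→d12:-→d13:-→d14:-→d15:-→d16:H2→d17:-→d18:-→d19:-→d20:H1→d21:-→d22:-→d23:-→d24:-→d25:-→d26:-→d27:-→d28:-→d29:-→d30:-→d31:-→d32:H0 -> H0
  add 96.224.0.0/11 -> H5 at depth 11
  add 98.201.0.0/16 -> H0 at depth 16
  lookup 96.230.59.63: bits 01100000111001100011101100111111 walk d0:H0→d1:-→d2:-→d3:-→d4:-→d5:-→d6:-→d7:-→d8:-→d9:-→d10:-→d11:H5→d12:-→d13:-→d14:-→d15:-→d16:H2→d17:-→d18:-→d19:-→d20:H1→d21:-→d22:-→d23:-→d24:-→d25:-→d26:-→d27:-→d28:-→d29:-→d30:-→d31:-→d32:H0 -> H0
  lookup 96.230.59.61: bits 011000001110011000111011001111 walk d0:H0→d1:-→d2:-→d3:-→d4:-→d5:-→d6:-→d7:-→d8:-→d9:-→d10:-→d11:H5→d12:-→d13:-→d14:-→d15:-→d16:H2→d17:-→d18:-→d19:-→d20:H1→d21:-→d22:-→d23:-→d24:-→d25:-→d26:-→d27:-→d28:-→d29:-→d30:- -> H1
  add 96.0.0.0/4 -> H3 at depth 4
  add 96.224.0.0/12 -> H0 at depth 12
  add 177.48.28.192/27 -> H4 at depth 27
  add 0.0.0.0/0 -> H4 at depth 0
  add 177.48.0.0/18 -> H0 at depth 18
  lookup 96.230.59.63: bits 01100000111001100011101100111111 walk d0:H4→d1:-→d2:-→d3:-→d4:H3→d5:-→d6:-→d7:-→d8:-→d9:-→d10:-→d11:H5→d12:H0→d13:-→d14:-→d15:-→d16:H2→d17:-→d18:-→d19:-→d20:H1→d21:-→d22:-→d23:-→d24:-→d25:-→d26:-→d27:-→d28:-→d29:-→d30:-→d31:-→d32:H0 -> H0

== LOOKUPS ==
["H4","H5","H1","H1","no-route","H5","no-route","H1","H2","H0","H0","H1","H0"]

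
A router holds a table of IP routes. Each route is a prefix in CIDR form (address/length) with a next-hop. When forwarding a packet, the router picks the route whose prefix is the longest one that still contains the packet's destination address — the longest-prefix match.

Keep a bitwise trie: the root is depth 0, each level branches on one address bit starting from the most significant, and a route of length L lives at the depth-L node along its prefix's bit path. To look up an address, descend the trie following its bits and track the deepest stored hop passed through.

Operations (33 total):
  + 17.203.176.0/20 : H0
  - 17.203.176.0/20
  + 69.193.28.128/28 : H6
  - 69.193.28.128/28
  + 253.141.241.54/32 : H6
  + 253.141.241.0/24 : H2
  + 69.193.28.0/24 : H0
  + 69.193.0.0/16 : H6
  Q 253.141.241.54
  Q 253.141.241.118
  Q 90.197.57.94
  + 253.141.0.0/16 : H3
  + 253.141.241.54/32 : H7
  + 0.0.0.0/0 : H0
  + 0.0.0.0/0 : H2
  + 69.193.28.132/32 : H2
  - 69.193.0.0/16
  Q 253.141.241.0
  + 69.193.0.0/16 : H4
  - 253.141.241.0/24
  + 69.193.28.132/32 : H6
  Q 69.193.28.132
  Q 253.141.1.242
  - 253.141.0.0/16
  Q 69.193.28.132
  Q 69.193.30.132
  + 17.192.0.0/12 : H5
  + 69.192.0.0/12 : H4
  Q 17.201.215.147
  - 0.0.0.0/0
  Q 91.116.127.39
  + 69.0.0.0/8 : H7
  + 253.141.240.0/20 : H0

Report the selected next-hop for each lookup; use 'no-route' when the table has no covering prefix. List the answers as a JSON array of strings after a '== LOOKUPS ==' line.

Apply in order:
  + 17.203.176.0/20 (H0) depth=20
  - 17.203.176.0/20 clear@20
  + 69.193.28.128/28 (H6) depth=28
  - 69.193.28.128/28 clear@28
  + 253.141.241.54/32 (H6) depth=32
  + 253.141.241.0/24 (H2) depth=24
  + 69.193.28.0/24 (H0) depth=24
  + 69.193.0.0/16 (H6) depth=16
  Q 253.141.241.54: descend 11111101100011011111000100110110 ; hops seen [H2,H6] ; pick H6
  Q 253.141.241.118: descend 1111110110001101111100010 ; hops seen [H2] ; pick H2
  Q 90.197.57.94: descend 010 ; hops seen [∅] ; pick no-route
  + 253.141.0.0/16 (H3) depth=16
  + 253.141.241.54/32 (H7) depth=32
  + 0.0.0.0/0 (H0) depth=0
  + 0.0.0.0/0 (H2) depth=0
  + 69.193.28.132/32 (H2) depth=32
  - 69.193.0.0/16 clear@16
  Q 253.141.241.0: descend 11111101100011011111000100 ; hops seen [H2,H3,H2] ; pick H2
  + 69.193.0.0/16 (H4) depth=16
  - 253.141.241.0/24 clear@24
  + 69.193.28.132/32 (H6) depth=32
  Q 69.193.28.132: descend 01000101110000010001110010000100 ; hops seen [H2,H4,H0,H6] ; pick H6
  Q 253.141.1.242: descend 1111110110001101 ; hops seen [H2,H3] ; pick H3
  - 253.141.0.0/16 clear@16
  Q 69.193.28.132: descend 01000101110000010001110010000100 ; hops seen [H2,H4,H0,H6] ; pick H6
  Q 69.193.30.132: descend 0100010111000001000111 ; hops seen [H2,H4] ; pick H4
  + 17.192.0.0/12 (H5) depth=12
  + 69.192.0.0/12 (H4) depth=12
  Q 17.201.215.147: descend 00010001110010 ; hops seen [H2,H5] ; pick H5
  - 0.0.0.0/0 clear@0
  Q 91.116.127.39: descend 010 ; hops seen [∅] ; pick no-route
  + 69.0.0.0/8 (H7) depth=8
  + 253.141.240.0/20 (H0) depth=20

== LOOKUPS ==
["H6","H2","no-route","H2","H6","H3","H6","H4","H5","no-route"]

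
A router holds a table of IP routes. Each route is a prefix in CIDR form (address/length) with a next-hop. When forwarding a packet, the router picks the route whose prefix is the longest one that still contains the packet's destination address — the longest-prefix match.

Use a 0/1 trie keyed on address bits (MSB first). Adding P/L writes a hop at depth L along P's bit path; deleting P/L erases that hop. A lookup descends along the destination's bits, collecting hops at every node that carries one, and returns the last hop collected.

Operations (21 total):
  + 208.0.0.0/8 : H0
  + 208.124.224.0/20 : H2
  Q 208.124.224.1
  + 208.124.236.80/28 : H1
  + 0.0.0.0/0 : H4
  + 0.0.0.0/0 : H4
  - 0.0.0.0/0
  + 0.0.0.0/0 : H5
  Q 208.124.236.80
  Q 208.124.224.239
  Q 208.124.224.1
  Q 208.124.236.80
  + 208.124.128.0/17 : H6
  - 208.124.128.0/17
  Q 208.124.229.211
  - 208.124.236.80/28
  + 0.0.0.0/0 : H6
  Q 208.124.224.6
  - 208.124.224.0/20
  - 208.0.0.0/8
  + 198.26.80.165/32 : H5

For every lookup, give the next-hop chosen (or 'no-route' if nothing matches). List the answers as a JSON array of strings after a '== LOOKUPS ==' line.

Process each operation:
  add 208.0.0.0/8 -> H0 at depth 8
  add 208.124.224.0/20 -> H2 at depth 20
  lookup 208.124.224.1: bits 11010000011111001110 walk d0:-→d1:-→d2:-→d3:-→d4:-→d5:-→d6:-→d7:-→d8:H0→d9:-→d10:-→d11:-→d12:-→d13:-→d14:-→d15:-→d16:-→d17:-→d18:-→d19:-→d20:H2 -> H2
  add 208.124.236.80/28 -> H1 at depth 28
  add 0.0.0.0/0 -> H4 at depth 0
  add 0.0.0.0/0 -> H4 at depth 0
  del 0.0.0.0/0 (clear depth 0)
  add 0.0.0.0/0 -> H5 at depth 0
  lookup 208.124.236.80: bits 1101000001111100111011000101 walk d0:H5→d1:-→d2:-→d3:-→d4:-→d5:-→d6:-→d7:-→d8:H0→d9:-→d10:-→d11:-→d12:-→d13:-→d14:-→d15:-→d16:-→d17:-→d18:-→d19:-→d20:H2→d21:-→d22:-→d23:-→d24:-→d25:-→d26:-→d27:-→d28:H1 -> H1
  lookup 208.124.224.239: bits 11010000011111001110 walk d0:H5→d1:-→d2:-→d3:-→d4:-→d5:-→d6:-→d7:-→d8:H0→d9:-→d10:-→d11:-→d12:-→d13:-→d14:-→d15:-→d16:-→d17:-→d18:-→d19:-→d20:H2 -> H2
  lookup 208.124.224.1: bits 11010000011111001110 walk d0:H5→d1:-→d2:-→d3:-→d4:-→d5:-→d6:-→d7:-→d8:H0→d9:-→d10:-→d11:-→d12:-→d13:-→d14:-→d15:-→d16:-→d17:-→d18:-→d19:-→d20:H2 -> H2
  lookup 208.124.236.80: bits 1101000001111100111011000101 walk d0:H5→d1:-→d2:-→d3:-→d4:-→d5:-→d6:-→d7:-→d8:H0→d9:-→d10:-→d11:-→d12:-→d13:-→d14:-→d15:-→d16:-→d17:-→d18:-→d19:-→d20:H2→d21:-→d22:-→d23:-→d24:-→d25:-→d26:-→d27:-→d28:H1 -> H1
  add 208.124.128.0/17 -> H6 at depth 17
  del 208.124.128.0/17 (clear depth 17)
  lookup 208.124.229.211: bits 11010000011111001110 walk d0:H5→d1:-→d2:-→d3:-→d4:-→d5:-→d6:-→d7:-→d8:H0→d9:-→d10:-→d11:-→d12:-→d13:-→d14:-→d15:-→d16:-→d17:-→d18:-→d19:-→d20:H2 -> H2
  del 208.124.236.80/28 (clear depth 28)
  add 0.0.0.0/0 -> H6 at depth 0
  lookup 208.124.224.6: bits 11010000011111001110 walk d0:H6→d1:-→d2:-→d3:-→d4:-→d5:-→d6:-→d7:-→d8:H0→d9:-→d10:-→d11:-→d12:-→d13:-→d14:-→d15:-→d16:-→d17:-→d18:-→d19:-→d20:H2 -> H2
  del 208.124.224.0/20 (clear depth 20)
  del 208.0.0.0/8 (clear depth 8)
  add 198.26.80.165/32 -> H5 at depth 32

== LOOKUPS ==
["H2","H1","H2","H2","H1","H2","H2"]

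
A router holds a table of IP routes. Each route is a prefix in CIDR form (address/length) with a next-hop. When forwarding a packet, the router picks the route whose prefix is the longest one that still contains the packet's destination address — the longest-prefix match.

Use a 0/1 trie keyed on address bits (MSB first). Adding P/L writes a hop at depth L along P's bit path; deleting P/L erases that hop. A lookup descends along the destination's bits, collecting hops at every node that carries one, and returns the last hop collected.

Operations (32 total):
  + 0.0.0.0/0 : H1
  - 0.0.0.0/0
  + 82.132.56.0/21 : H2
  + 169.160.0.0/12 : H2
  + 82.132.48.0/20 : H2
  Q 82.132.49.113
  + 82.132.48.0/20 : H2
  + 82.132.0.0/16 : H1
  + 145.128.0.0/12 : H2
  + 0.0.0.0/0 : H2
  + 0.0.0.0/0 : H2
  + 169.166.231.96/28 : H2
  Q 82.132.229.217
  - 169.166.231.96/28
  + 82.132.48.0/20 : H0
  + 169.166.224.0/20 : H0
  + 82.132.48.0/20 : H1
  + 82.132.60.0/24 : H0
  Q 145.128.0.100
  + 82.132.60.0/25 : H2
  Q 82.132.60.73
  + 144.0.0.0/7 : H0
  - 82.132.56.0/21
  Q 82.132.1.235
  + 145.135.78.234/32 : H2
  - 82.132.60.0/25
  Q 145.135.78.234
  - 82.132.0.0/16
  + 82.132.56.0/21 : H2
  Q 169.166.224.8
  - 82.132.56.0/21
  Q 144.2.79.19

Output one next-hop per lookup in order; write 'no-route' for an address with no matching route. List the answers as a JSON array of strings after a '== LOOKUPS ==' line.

Process each operation:
  add 0.0.0.0/0 -> H1 at depth 0
  del 0.0.0.0/0 (clear depth 0)
  add 82.132.56.0/21 -> H2 at depth 21
  add 169.160.0.0/12 -> H2 at depth 12
  add 82.132.48.0/20 -> H2 at depth 20
  Q 82.132.49.113: descend 01010010100001000011 ; hops seen [H2] ; pick H2
  add 82.132.48.0/20 -> H2 at depth 20
  add 82.132.0.0/16 -> H1 at depth 16
  add 145.128.0.0/12 -> H2 at depth 12
  add 0.0.0.0/0 -> H2 at depth 0
  add 0.0.0.0/0 -> H2 at depth 0
  add 169.166.231.96/28 -> H2 at depth 28
  Q 82.132.229.217: descend 0101001010000100 ; hops seen [H2,H1] ; pick H1
  del 169.166.231.96/28 (clear depth 28)
  add 82.132.48.0/20 -> H0 at depth 20
  add 169.166.224.0/20 -> H0 at depth 20
  add 82.132.48.0/20 -> H1 at depth 20
  add 82.132.60.0/24 -> H0 at depth 24
  Q 145.128.0.100: descend 100100011000 ; hops seen [H2,H2] ; pick H2
  add 82.132.60.0/25 -> H2 at depth 25
  Q 82.132.60.73: descend 0101001010000100001111000 ; hops seen [H2,H1,H1,H2,H0,H2] ; pick H2
  add 144.0.0.0/7 -> H0 at depth 7
  del 82.132.56.0/21 (clear depth 21)
  Q 82.132.1.235: descend 010100101000010000 ; hops seen [H2,H1] ; pick H1
  add 145.135.78.234/32 -> H2 at depth 32
  del 82.132.60.0/25 (clear depth 25)
  Q 145.135.78.234: descend 10010001100001110100111011101010 ; hops seen [H2,H0,H2,H2] ; pick H2
  del 82.132.0.0/16 (clear depth 16)
  add 82.132.56.0/21 -> H2 at depth 21
  Q 169.166.224.8: descend 101010011010011011100 ; hops seen [H2,H2,H0] ; pick H0
  del 82.132.56.0/21 (clear depth 21)
  Q 144.2.79.19: descend 1001000 ; hops seen [H2,H0] ; pick H0

== LOOKUPS ==
["H2","H1","H2","H2","H1","H2","H0","H0"]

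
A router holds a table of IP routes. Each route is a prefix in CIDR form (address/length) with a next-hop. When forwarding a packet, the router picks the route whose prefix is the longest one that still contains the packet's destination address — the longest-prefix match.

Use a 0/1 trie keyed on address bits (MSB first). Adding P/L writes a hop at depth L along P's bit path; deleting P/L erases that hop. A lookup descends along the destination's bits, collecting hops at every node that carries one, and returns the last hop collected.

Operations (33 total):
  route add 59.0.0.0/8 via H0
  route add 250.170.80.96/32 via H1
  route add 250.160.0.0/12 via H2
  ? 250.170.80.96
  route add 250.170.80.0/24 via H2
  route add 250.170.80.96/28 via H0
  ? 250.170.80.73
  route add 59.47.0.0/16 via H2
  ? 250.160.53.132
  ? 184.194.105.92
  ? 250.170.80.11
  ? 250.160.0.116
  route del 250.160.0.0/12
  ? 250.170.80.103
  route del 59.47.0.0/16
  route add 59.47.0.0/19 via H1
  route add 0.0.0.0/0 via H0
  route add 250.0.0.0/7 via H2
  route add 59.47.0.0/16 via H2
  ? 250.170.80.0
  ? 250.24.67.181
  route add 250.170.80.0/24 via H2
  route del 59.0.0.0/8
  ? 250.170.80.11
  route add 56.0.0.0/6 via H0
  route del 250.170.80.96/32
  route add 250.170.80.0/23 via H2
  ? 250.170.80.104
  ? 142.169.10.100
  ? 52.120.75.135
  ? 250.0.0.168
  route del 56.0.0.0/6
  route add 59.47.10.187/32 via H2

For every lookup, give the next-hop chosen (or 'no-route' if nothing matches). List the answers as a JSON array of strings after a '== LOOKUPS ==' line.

Trace:
  + 59.0.0.0/8 (H0) depth=8
  + 250.170.80.96/32 (H1) depth=32
  + 250.160.0.0/12 (H2) depth=12
  ? 250.170.80.96  path d0:-→d1:-→d2:-→d3:-→d4:-→d5:-→d6:-→d7:-→d8:-→d9:-→d10:-→d11:-→d12:H2→d13:-→d14:-→d15:-→d16:-→d17:-→d18:-→d19:-→d20:-→d21:-→d22:-→d23:-→d24:-→d25:-→d26:-→d27:-→d28:-→d29:-→d30:-→d31:-→d32:H1  best=H1
  + 250.170.80.0/24 (H2) depth=24
  + 250.170.80.96/28 (H0) depth=28
  ? 250.170.80.73  path d0:-→d1:-→d2:-→d3:-→d4:-→d5:-→d6:-→d7:-→d8:-→d9:-→d10:-→d11:-→d12:H2→d13:-→d14:-→d15:-→d16:-→d17:-→d18:-→d19:-→d20:-→d21:-→d22:-→d23:-→d24:H2→d25:-→d26:-  best=H2
  + 59.47.0.0/16 (H2) depth=16
  ? 250.160.53.132  path d0:-→d1:-→d2:-→d3:-→d4:-→d5:-→d6:-→d7:-→d8:-→d9:-→d10:-→d11:-→d12:H2  best=H2
  ? 184.194.105.92  path d0:-→d1:-  best=no-route
  ? 250.170.80.11  path d0:-→d1:-→d2:-→d3:-→d4:-→d5:-→d6:-→d7:-→d8:-→d9:-→d10:-→d11:-→d12:H2→d13:-→d14:-→d15:-→d16:-→d17:-→d18:-→d19:-→d20:-→d21:-→d22:-→d23:-→d24:H2→d25:-  best=H2
  ? 250.160.0.116  path d0:-→d1:-→d2:-→d3:-→d4:-→d5:-→d6:-→d7:-→d8:-→d9:-→d10:-→d11:-→d12:H2  best=H2
  del 250.160.0.0/12 (clear depth 12)
  ? 250.170.80.103  path d0:-→d1:-→d2:-→d3:-→d4:-→d5:-→d6:-→d7:-→d8:-→d9:-→d10:-→d11:-→d12:-→d13:-→d14:-→d15:-→d16:-→d17:-→d18:-→d19:-→d20:-→d21:-→d22:-→d23:-→d24:H2→d25:-→d26:-→d27:-→d28:H0→d29:-  best=H0
  del 59.47.0.0/16 (clear depth 16)
  + 59.47.0.0/19 (H1) depth=19
  + 0.0.0.0/0 (H0) depth=0
  + 250.0.0.0/7 (H2) depth=7
  + 59.47.0.0/16 (H2) depth=16
  ? 250.170.80.0  path d0:H0→d1:-→d2:-→d3:-→d4:-→d5:-→d6:-→d7:H2→d8:-→d9:-→d10:-→d11:-→d12:-→d13:-→d14:-→d15:-→d16:-→d17:-→d18:-→d19:-→d20:-→d21:-→d22:-→d23:-→d24:H2→d25:-  best=H2
  ? 250.24.67.181  path d0:H0→d1:-→d2:-→d3:-→d4:-→d5:-→d6:-→d7:H2→d8:-  best=H2
  + 250.170.80.0/24 (H2) depth=24
  del 59.0.0.0/8 (clear depth 8)
  ? 250.170.80.11  path d0:H0→d1:-→d2:-→d3:-→d4:-→d5:-→d6:-→d7:H2→d8:-→d9:-→d10:-→d11:-→d12:-→d13:-→d14:-→d15:-→d16:-→d17:-→d18:-→d19:-→d20:-→d21:-→d22:-→d23:-→d24:H2→d25:-  best=H2
  + 56.0.0.0/6 (H0) depth=6
  del 250.170.80.96/32 (clear depth 32)
  + 250.170.80.0/23 (H2) depth=23
  ? 250.170.80.104  path d0:H0→d1:-→d2:-→d3:-→d4:-→d5:-→d6:-→d7:H2→d8:-→d9:-→d10:-→d11:-→d12:-→d13:-→d14:-→d15:-→d16:-→d17:-→d18:-→d19:-→d20:-→d21:-→d22:-→d23:H2→d24:H2→d25:-→d26:-→d27:-→d28:H0  best=H0
  ? 142.169.10.100  path d0:H0→d1:-  best=H0
  ? 52.120.75.135  path d0:H0→d1:-→d2:-→d3:-→d4:-  best=H0
  ? 250.0.0.168  path d0:H0→d1:-→d2:-→d3:-→d4:-→d5:-→d6:-→d7:H2→d8:-  best=H2
  del 56.0.0.0/6 (clear depth 6)
  + 59.47.10.187/32 (H2) depth=32

== LOOKUPS ==
["H1","H2","H2","no-route","H2","H2","H0","H2","H2","H2","H0","H0","H0","H2"]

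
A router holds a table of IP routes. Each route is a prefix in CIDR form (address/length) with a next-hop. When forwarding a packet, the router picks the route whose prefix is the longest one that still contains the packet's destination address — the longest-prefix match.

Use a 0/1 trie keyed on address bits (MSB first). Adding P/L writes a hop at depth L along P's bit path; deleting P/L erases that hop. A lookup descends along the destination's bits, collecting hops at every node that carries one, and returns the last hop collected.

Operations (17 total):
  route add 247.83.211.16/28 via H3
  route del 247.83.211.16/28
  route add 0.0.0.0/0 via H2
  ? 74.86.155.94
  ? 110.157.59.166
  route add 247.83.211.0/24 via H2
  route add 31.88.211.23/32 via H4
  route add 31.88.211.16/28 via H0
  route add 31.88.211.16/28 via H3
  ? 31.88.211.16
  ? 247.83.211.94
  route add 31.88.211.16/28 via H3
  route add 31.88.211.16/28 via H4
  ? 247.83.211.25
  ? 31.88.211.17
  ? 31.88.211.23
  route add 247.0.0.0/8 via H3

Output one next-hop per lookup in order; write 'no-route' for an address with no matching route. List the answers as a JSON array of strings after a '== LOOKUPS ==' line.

Process each operation:
  + 247.83.211.16/28 (H3) depth=28
  - 247.83.211.16/28 clear@28
  + 0.0.0.0/0 (H2) depth=0
  lookup 74.86.155.94: bits ε walk d0:H2 -> H2
  lookup 110.157.59.166: bits ε walk d0:H2 -> H2
  + 247.83.211.0/24 (H2) depth=24
  + 31.88.211.23/32 (H4) depth=32
  + 31.88.211.16/28 (H0) depth=28
  + 31.88.211.16/28 (H3) depth=28
  lookup 31.88.211.16: bits 00011111010110001101001100010 walk d0:H2→d1:-→d2:-→d3:-→d4:-→d5:-→d6:-→d7:-→d8:-→d9:-→d10:-→d11:-→d12:-→d13:-→d14:-→d15:-→d16:-→d17:-→d18:-→d19:-→d20:-→d21:-→d22:-→d23:-→d24:-→d25:-→d26:-→d27:-→d28:H3→d29:- -> H3
  lookup 247.83.211.94: bits 1111011101010011110100110 walk d0:H2→d1:-→d2:-→d3:-→d4:-→d5:-→d6:-→d7:-→d8:-→d9:-→d10:-→d11:-→d12:-→d13:-→d14:-→d15:-→d16:-→d17:-→d18:-→d19:-→d20:-→d21:-→d22:-→d23:-→d24:H2→d25:- -> H2
  + 31.88.211.16/28 (H3) depth=28
  + 31.88.211.16/28 (H4) depth=28
  lookup 247.83.211.25: bits 1111011101010011110100110001 walk d0:H2→d1:-→d2:-→d3:-→d4:-→d5:-→d6:-→d7:-→d8:-→d9:-→d10:-→d11:-→d12:-→d13:-→d14:-→d15:-→d16:-→d17:-→d18:-→d19:-→d20:-→d21:-→d22:-→d23:-→d24:H2→d25:-→d26:-→d27:-→d28:- -> H2
  lookup 31.88.211.17: bits 00011111010110001101001100010 walk d0:H2→d1:-→d2:-→d3:-→d4:-→d5:-→d6:-→d7:-→d8:-→d9:-→d10:-→d11:-→d12:-→d13:-→d14:-→d15:-→d16:-→d17:-→d18:-→d19:-→d20:-→d21:-→d22:-→d23:-→d24:-→d25:-→d26:-→d27:-→d28:H4→d29:- -> H4
  lookup 31.88.211.23: bits 00011111010110001101001100010111 walk d0:H2→d1:-→d2:-→d3:-→d4:-→d5:-→d6:-→d7:-→d8:-→d9:-→d10:-→d11:-→d12:-→d13:-→d14:-→d15:-→d16:-→d17:-→d18:-→d19:-→d20:-→d21:-→d22:-→d23:-→d24:-→d25:-→d26:-→d27:-→d28:H4→d29:-→d30:-→d31:-→d32:H4 -> H4
  + 247.0.0.0/8 (H3) depth=8

== LOOKUPS ==
["H2","H2","H3","H2","H2","H4","H4"]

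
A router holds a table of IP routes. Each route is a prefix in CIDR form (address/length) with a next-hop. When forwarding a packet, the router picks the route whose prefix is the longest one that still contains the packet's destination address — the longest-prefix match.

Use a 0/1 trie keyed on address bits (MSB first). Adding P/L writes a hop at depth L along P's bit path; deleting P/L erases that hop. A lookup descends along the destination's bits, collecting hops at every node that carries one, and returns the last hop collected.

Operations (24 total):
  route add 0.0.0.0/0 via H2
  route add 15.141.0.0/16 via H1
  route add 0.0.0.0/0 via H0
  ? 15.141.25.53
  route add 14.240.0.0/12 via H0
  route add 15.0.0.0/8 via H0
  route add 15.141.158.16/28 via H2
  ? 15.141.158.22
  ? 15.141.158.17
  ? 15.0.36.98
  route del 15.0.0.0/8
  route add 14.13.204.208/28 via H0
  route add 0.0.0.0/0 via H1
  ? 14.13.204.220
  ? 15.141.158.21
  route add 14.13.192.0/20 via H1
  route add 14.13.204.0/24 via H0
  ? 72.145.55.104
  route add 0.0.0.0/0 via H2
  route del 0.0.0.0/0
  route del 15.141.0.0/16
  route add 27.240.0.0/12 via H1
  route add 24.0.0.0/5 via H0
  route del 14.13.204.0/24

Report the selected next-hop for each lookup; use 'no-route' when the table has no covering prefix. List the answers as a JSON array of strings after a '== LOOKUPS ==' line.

Trace:
  add 0.0.0.0/0 -> H2 at depth 0
  add 15.141.0.0/16 -> H1 at depth 16
  add 0.0.0.0/0 -> H0 at depth 0
  ? 15.141.25.53  path d0:H0→d1:-→d2:-→d3:-→d4:-→d5:-→d6:-→d7:-→d8:-→d9:-→d10:-→d11:-→d12:-→d13:-→d14:-→d15:-→d16:H1  best=H1
  add 14.240.0.0/12 -> H0 at depth 12
  add 15.0.0.0/8 -> H0 at depth 8
  add 15.141.158.16/28 -> H2 at depth 28
  ? 15.141.158.22  path d0:H0→d1:-→d2:-→d3:-→d4:-→d5:-→d6:-→d7:-→d8:H0→d9:-→d10:-→d11:-→d12:-→d13:-→d14:-→d15:-→d16:H1→d17:-→d18:-→d19:-→d20:-→d21:-→d22:-→d23:-→d24:-→d25:-→d26:-→d27:-→d28:H2  best=H2
  ? 15.141.158.17  path d0:H0→d1:-→d2:-→d3:-→d4:-→d5:-→d6:-→d7:-→d8:H0→d9:-→d10:-→d11:-→d12:-→d13:-→d14:-→d15:-→d16:H1→d17:-→d18:-→d19:-→d20:-→d21:-→d22:-→d23:-→d24:-→d25:-→d26:-→d27:-→d28:H2  best=H2
  ? 15.0.36.98  path d0:H0→d1:-→d2:-→d3:-→d4:-→d5:-→d6:-→d7:-→d8:H0  best=H0
  del 15.0.0.0/8 (clear depth 8)
  add 14.13.204.208/28 -> H0 at depth 28
  add 0.0.0.0/0 -> H1 at depth 0
  ? 14.13.204.220  path d0:H1→d1:-→d2:-→d3:-→d4:-→d5:-→d6:-→d7:-→d8:-→d9:-→d10:-→d11:-→d12:-→d13:-→d14:-→d15:-→d16:-→d17:-→d18:-→d19:-→d20:-→d21:-→d22:-→d23:-→d24:-→d25:-→d26:-→d27:-→d28:H0  best=H0
  ? 15.141.158.21  path d0:H1→d1:-→d2:-→d3:-→d4:-→d5:-→d6:-→d7:-→d8:-→d9:-→d10:-→d11:-→d12:-→d13:-→d14:-→d15:-→d16:H1→d17:-→d18:-→d19:-→d20:-→d21:-→d22:-→d23:-→d24:-→d25:-→d26:-→d27:-→d28:H2  best=H2
  add 14.13.192.0/20 -> H1 at depth 20
  add 14.13.204.0/24 -> H0 at depth 24
  ? 72.145.55.104  path d0:H1→d1:-  best=H1
  add 0.0.0.0/0 -> H2 at depth 0
  del 0.0.0.0/0 (clear depth 0)
  del 15.141.0.0/16 (clear depth 16)
  add 27.240.0.0/12 -> H1 at depth 12
  add 24.0.0.0/5 -> H0 at depth 5
  del 14.13.204.0/24 (clear depth 24)

== LOOKUPS ==
["H1","H2","H2","H0","H0","H2","H1"]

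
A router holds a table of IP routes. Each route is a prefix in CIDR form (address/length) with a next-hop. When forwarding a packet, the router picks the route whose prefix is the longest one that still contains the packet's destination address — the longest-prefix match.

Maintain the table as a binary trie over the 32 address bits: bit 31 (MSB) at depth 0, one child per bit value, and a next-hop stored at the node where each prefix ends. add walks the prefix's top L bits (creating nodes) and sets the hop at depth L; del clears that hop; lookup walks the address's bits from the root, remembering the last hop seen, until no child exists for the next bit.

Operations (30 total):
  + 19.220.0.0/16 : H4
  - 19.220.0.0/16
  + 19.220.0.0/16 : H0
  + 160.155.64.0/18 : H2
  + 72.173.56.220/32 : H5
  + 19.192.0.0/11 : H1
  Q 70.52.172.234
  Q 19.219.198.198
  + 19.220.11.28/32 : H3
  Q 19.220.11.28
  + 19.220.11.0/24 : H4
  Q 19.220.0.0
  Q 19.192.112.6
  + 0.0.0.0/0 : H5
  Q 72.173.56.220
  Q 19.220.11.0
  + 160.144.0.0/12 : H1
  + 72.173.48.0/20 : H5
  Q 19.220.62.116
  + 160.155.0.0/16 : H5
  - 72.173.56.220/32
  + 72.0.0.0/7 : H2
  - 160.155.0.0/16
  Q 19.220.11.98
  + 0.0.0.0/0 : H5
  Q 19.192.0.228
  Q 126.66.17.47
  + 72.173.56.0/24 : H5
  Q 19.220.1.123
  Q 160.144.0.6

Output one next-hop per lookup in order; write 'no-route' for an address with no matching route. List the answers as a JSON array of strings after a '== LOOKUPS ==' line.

Trace:
  + 19.220.0.0/16 (H4) depth=16
  del 19.220.0.0/16 (clear depth 16)
  + 19.220.0.0/16 (H0) depth=16
  + 160.155.64.0/18 (H2) depth=18
  + 72.173.56.220/32 (H5) depth=32
  + 19.192.0.0/11 (H1) depth=11
  lookup 70.52.172.234: bits 0100 walk d0:-→d1:-→d2:-→d3:-→d4:- -> no-route
  lookup 19.219.198.198: bits 0001001111011 walk d0:-→d1:-→d2:-→d3:-→d4:-→d5:-→d6:-→d7:-→d8:-→d9:-→d10:-→d11:H1→d12:-→d13:- -> H1
  + 19.220.11.28/32 (H3) depth=32
  lookup 19.220.11.28: bits 00010011110111000000101100011100 walk d0:-→d1:-→d2:-→d3:-→d4:-→d5:-→d6:-→d7:-→d8:-→d9:-→d10:-→d11:H1→d12:-→d13:-→d14:-→d15:-→d16:H0→d17:-→d18:-→d19:-→d20:-→d21:-→d22:-→d23:-→d24:-→d25:-→d26:-→d27:-→d28:-→d29:-→d30:-→d31:-→d32:H3 -> H3
  + 19.220.11.0/24 (H4) depth=24
  lookup 19.220.0.0: bits 00010011110111000000 walk d0:-→d1:-→d2:-→d3:-→d4:-→d5:-→d6:-→d7:-→d8:-→d9:-→d10:-→d11:H1→d12:-→d13:-→d14:-→d15:-→d16:H0→d17:-→d18:-→d19:-→d20:- -> H0
  lookup 19.192.112.6: bits 00010011110 walk d0:-→d1:-→d2:-→d3:-→d4:-→d5:-→d6:-→d7:-→d8:-→d9:-→d10:-→d11:H1 -> H1
  + 0.0.0.0/0 (H5) depth=0
  lookup 72.173.56.220: bits 01001000101011010011100011011100 walk d0:H5→d1:-→d2:-→d3:-→d4:-→d5:-→d6:-→d7:-→d8:-→d9:-→d10:-→d11:-→d12:-→d13:-→d14:-→d15:-→d16:-→d17:-→d18:-→d19:-→d20:-→d21:-→d22:-→d23:-→d24:-→d25:-→d26:-→d27:-→d28:-→d29:-→d30:-→d31:-→d32:H5 -> H5
  lookup 19.220.11.0: bits 000100111101110000001011000 walk d0:H5→d1:-→d2:-→d3:-→d4:-→d5:-→d6:-→d7:-→d8:-→d9:-→d10:-→d11:H1→d12:-→d13:-→d14:-→d15:-→d16:H0→d17:-→d18:-→d19:-→d20:-→d21:-→d22:-→d23:-→d24:H4→d25:-→d26:-→d27:- -> H4
  + 160.144.0.0/12 (H1) depth=12
  + 72.173.48.0/20 (H5) depth=20
  lookup 19.220.62.116: bits 000100111101110000 walk d0:H5→d1:-→d2:-→d3:-→d4:-→d5:-→d6:-→d7:-→d8:-→d9:-→d10:-→d11:H1→d12:-→d13:-→d14:-→d15:-→d16:H0→d17:-→d18:- -> H0
  + 160.155.0.0/16 (H5) depth=16
  del 72.173.56.220/32 (clear depth 32)
  + 72.0.0.0/7 (H2) depth=7
  del 160.155.0.0/16 (clear depth 16)
  lookup 19.220.11.98: bits 0001001111011100000010110 walk d0:H5→d1:-→d2:-→d3:-→d4:-→d5:-→d6:-→d7:-→d8:-→d9:-→d10:-→d11:H1→d12:-→d13:-→d14:-→d15:-→d16:H0→d17:-→d18:-→d19:-→d20:-→d21:-→d22:-→d23:-→d24:H4→d25:- -> H4
  + 0.0.0.0/0 (H5) depth=0
  lookup 19.192.0.228: bits 00010011110 walk d0:H5→d1:-→d2:-→d3:-→d4:-→d5:-→d6:-→d7:-→d8:-→d9:-→d10:-→d11:H1 -> H1
  lookup 126.66.17.47: bits 01 walk d0:H5→d1:-→d2:- -> H5
  + 72.173.56.0/24 (H5) depth=24
  lookup 19.220.1.123: bits 00010011110111000000 walk d0:H5→d1:-→d2:-→d3:-→d4:-→d5:-→d6:-→d7:-→d8:-→d9:-→d10:-→d11:H1→d12:-→d13:-→d14:-→d15:-→d16:H0→d17:-→d18:-→d19:-→d20:- -> H0
  lookup 160.144.0.6: bits 101000001001 walk d0:H5→d1:-→d2:-→d3:-→d4:-→d5:-→d6:-→d7:-→d8:-→d9:-→d10:-→d11:-→d12:H1 -> H1

== LOOKUPS ==
["no-route","H1","H3","H0","H1","H5","H4","H0","H4","H1","H5","H0","H1"]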